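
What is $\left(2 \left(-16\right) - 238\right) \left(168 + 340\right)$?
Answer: $-137160$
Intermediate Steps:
$\left(2 \left(-16\right) - 238\right) \left(168 + 340\right) = \left(-32 - 238\right) 508 = \left(-270\right) 508 = -137160$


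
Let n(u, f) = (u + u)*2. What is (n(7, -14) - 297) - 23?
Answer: -292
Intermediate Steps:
n(u, f) = 4*u (n(u, f) = (2*u)*2 = 4*u)
(n(7, -14) - 297) - 23 = (4*7 - 297) - 23 = (28 - 297) - 23 = -269 - 23 = -292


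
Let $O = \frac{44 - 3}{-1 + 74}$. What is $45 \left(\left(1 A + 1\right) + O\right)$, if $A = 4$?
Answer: $\frac{18270}{73} \approx 250.27$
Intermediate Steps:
$O = \frac{41}{73} \approx 0.56164$
$45 \left(\left(1 A + 1\right) + O\right) = 45 \left(\left(1 \cdot 4 + 1\right) + \frac{41}{73}\right) = 45 \left(\left(4 + 1\right) + \frac{41}{73}\right) = 45 \left(5 + \frac{41}{73}\right) = 45 \cdot \frac{406}{73} = \frac{18270}{73}$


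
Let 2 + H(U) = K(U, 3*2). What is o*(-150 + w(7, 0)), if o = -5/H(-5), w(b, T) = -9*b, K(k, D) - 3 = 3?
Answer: 1065/4 ≈ 266.25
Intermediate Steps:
K(k, D) = 6 (K(k, D) = 3 + 3 = 6)
H(U) = 4 (H(U) = -2 + 6 = 4)
o = -5/4 ≈ -1.2500
o*(-150 + w(7, 0)) = -5*(-150 - 9*7)/4 = -5*(-150 - 63)/4 = -5/4*(-213) = 1065/4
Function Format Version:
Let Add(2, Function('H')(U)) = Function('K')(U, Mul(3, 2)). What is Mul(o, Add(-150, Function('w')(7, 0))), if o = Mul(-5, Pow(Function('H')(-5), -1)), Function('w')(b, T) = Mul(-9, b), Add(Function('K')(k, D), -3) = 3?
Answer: Rational(1065, 4) ≈ 266.25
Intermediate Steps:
Function('K')(k, D) = 6 (Function('K')(k, D) = Add(3, 3) = 6)
Function('H')(U) = 4 (Function('H')(U) = Add(-2, 6) = 4)
o = Rational(-5, 4) (o = Mul(-5, Pow(4, -1)) = Mul(-5, Rational(1, 4)) = Rational(-5, 4) ≈ -1.2500)
Mul(o, Add(-150, Function('w')(7, 0))) = Mul(Rational(-5, 4), Add(-150, Mul(-9, 7))) = Mul(Rational(-5, 4), Add(-150, -63)) = Mul(Rational(-5, 4), -213) = Rational(1065, 4)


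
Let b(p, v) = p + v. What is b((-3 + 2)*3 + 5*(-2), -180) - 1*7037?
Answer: -7230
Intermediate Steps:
b((-3 + 2)*3 + 5*(-2), -180) - 1*7037 = (((-3 + 2)*3 + 5*(-2)) - 180) - 1*7037 = ((-1*3 - 10) - 180) - 7037 = ((-3 - 10) - 180) - 7037 = (-13 - 180) - 7037 = -193 - 7037 = -7230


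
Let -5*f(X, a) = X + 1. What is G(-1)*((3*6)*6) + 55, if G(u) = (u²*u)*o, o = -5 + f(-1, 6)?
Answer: 595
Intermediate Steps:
f(X, a) = -⅕ - X/5 (f(X, a) = -(X + 1)/5 = -(1 + X)/5 = -⅕ - X/5)
o = -5 (o = -5 + (-⅕ - ⅕*(-1)) = -5 + (-⅕ + ⅕) = -5 + 0 = -5)
G(u) = -5*u³ (G(u) = (u²*u)*(-5) = u³*(-5) = -5*u³)
G(-1)*((3*6)*6) + 55 = (-5*(-1)³)*((3*6)*6) + 55 = (-5*(-1))*(18*6) + 55 = 5*108 + 55 = 540 + 55 = 595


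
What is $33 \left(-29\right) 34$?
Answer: $-32538$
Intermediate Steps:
$33 \left(-29\right) 34 = \left(-957\right) 34 = -32538$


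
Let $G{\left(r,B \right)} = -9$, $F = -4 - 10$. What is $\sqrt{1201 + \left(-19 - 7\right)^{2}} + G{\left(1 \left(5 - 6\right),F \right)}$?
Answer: $-9 + \sqrt{1877} \approx 34.324$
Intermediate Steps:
$F = -14$ ($F = -4 - 10 = -14$)
$\sqrt{1201 + \left(-19 - 7\right)^{2}} + G{\left(1 \left(5 - 6\right),F \right)} = \sqrt{1201 + \left(-19 - 7\right)^{2}} - 9 = \sqrt{1201 + \left(-26\right)^{2}} - 9 = \sqrt{1201 + 676} - 9 = \sqrt{1877} - 9 = -9 + \sqrt{1877}$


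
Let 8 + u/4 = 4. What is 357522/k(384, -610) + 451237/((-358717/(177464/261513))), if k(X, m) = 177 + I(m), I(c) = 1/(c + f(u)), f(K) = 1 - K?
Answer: 1420008997190157499/703300664989440 ≈ 2019.1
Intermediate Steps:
u = -16 (u = -32 + 4*4 = -32 + 16 = -16)
I(c) = 1/(17 + c) (I(c) = 1/(c + (1 - 1*(-16))) = 1/(c + (1 + 16)) = 1/(c + 17) = 1/(17 + c))
k(X, m) = 177 + 1/(17 + m)
357522/k(384, -610) + 451237/((-358717/(177464/261513))) = 357522/(((3010 + 177*(-610))/(17 - 610))) + 451237/((-358717/(177464/261513))) = 357522/(((3010 - 107970)/(-593))) + 451237/((-358717/(177464*(1/261513)))) = 357522/((-1/593*(-104960))) + 451237/((-358717/25352/37359)) = 357522/(104960/593) + 451237/((-358717*37359/25352)) = 357522*(593/104960) + 451237/(-13401308403/25352) = 106005273/52480 + 451237*(-25352/13401308403) = 106005273/52480 - 11439760424/13401308403 = 1420008997190157499/703300664989440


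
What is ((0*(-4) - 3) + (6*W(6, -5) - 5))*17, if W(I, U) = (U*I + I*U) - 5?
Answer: -6766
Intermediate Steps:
W(I, U) = -5 + 2*I*U (W(I, U) = (I*U + I*U) - 5 = 2*I*U - 5 = -5 + 2*I*U)
((0*(-4) - 3) + (6*W(6, -5) - 5))*17 = ((0*(-4) - 3) + (6*(-5 + 2*6*(-5)) - 5))*17 = ((0 - 3) + (6*(-5 - 60) - 5))*17 = (-3 + (6*(-65) - 5))*17 = (-3 + (-390 - 5))*17 = (-3 - 395)*17 = -398*17 = -6766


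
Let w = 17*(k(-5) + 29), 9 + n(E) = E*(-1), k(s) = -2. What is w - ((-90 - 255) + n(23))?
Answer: 836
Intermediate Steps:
n(E) = -9 - E (n(E) = -9 + E*(-1) = -9 - E)
w = 459 (w = 17*(-2 + 29) = 17*27 = 459)
w - ((-90 - 255) + n(23)) = 459 - ((-90 - 255) + (-9 - 1*23)) = 459 - (-345 + (-9 - 23)) = 459 - (-345 - 32) = 459 - 1*(-377) = 459 + 377 = 836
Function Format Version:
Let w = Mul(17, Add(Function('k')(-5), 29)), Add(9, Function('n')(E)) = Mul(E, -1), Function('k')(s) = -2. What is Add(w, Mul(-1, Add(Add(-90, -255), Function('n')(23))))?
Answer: 836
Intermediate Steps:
Function('n')(E) = Add(-9, Mul(-1, E)) (Function('n')(E) = Add(-9, Mul(E, -1)) = Add(-9, Mul(-1, E)))
w = 459 (w = Mul(17, Add(-2, 29)) = Mul(17, 27) = 459)
Add(w, Mul(-1, Add(Add(-90, -255), Function('n')(23)))) = Add(459, Mul(-1, Add(Add(-90, -255), Add(-9, Mul(-1, 23))))) = Add(459, Mul(-1, Add(-345, Add(-9, -23)))) = Add(459, Mul(-1, Add(-345, -32))) = Add(459, Mul(-1, -377)) = Add(459, 377) = 836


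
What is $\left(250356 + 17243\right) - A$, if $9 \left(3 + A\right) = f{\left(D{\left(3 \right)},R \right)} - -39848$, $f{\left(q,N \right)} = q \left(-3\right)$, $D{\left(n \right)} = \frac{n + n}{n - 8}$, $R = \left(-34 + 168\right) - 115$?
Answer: $\frac{11842832}{45} \approx 2.6317 \cdot 10^{5}$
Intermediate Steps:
$R = 19$ ($R = 134 - 115 = 19$)
$D{\left(n \right)} = \frac{2 n}{-8 + n}$
$f{\left(q,N \right)} = - 3 q$
$A = \frac{199123}{45}$ ($A = -3 + \frac{- 3 \cdot 2 \cdot 3 \frac{1}{-8 + 3} - -39848}{9} = -3 + \frac{- 3 \cdot 2 \cdot 3 \frac{1}{-5} + 39848}{9} = -3 + \frac{- 3 \cdot 2 \cdot 3 \left(- \frac{1}{5}\right) + 39848}{9} = -3 + \frac{\left(-3\right) \left(- \frac{6}{5}\right) + 39848}{9} = -3 + \frac{\frac{18}{5} + 39848}{9} = -3 + \frac{1}{9} \cdot \frac{199258}{5} = -3 + \frac{199258}{45} = \frac{199123}{45} \approx 4425.0$)
$\left(250356 + 17243\right) - A = \left(250356 + 17243\right) - \frac{199123}{45} = 267599 - \frac{199123}{45} = \frac{11842832}{45}$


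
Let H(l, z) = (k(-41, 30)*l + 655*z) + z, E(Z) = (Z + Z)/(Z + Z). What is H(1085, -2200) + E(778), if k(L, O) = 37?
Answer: -1403054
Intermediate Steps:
E(Z) = 1 (E(Z) = (2*Z)/((2*Z)) = (2*Z)*(1/(2*Z)) = 1)
H(l, z) = 37*l + 656*z (H(l, z) = (37*l + 655*z) + z = 37*l + 656*z)
H(1085, -2200) + E(778) = (37*1085 + 656*(-2200)) + 1 = (40145 - 1443200) + 1 = -1403055 + 1 = -1403054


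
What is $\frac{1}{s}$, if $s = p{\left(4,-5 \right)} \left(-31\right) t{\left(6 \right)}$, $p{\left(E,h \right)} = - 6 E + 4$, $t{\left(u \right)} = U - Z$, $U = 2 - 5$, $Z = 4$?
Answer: $- \frac{1}{4340} \approx -0.00023041$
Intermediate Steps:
$U = -3$ ($U = 2 - 5 = -3$)
$t{\left(u \right)} = -7$ ($t{\left(u \right)} = -3 - 4 = -7$)
$p{\left(E,h \right)} = 4 - 6 E$
$s = -4340$ ($s = \left(4 - 24\right) \left(-31\right) \left(-7\right) = \left(-20\right) \left(-31\right) \left(-7\right) = 620 \left(-7\right) = -4340$)
$\frac{1}{s} = \frac{1}{-4340} = - \frac{1}{4340}$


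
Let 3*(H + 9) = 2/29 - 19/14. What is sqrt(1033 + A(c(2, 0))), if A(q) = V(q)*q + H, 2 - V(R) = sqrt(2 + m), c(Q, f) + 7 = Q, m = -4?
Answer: sqrt(1503656322 + 7417620*I*sqrt(2))/1218 ≈ 31.837 + 0.11105*I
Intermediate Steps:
c(Q, f) = -7 + Q
V(R) = 2 - I*sqrt(2) (V(R) = 2 - sqrt(2 - 4) = 2 - sqrt(-2) = 2 - I*sqrt(2))
H = -11485/1218 (H = -9 + (2/29 - 19/14)/3 = -9 + (1/3)*(-523/406) = -9 - 523/1218 = -11485/1218 ≈ -9.4294)
A(q) = -11485/1218 + q*(2 - I*sqrt(2)) (A(q) = (2 - I*sqrt(2))*q - 11485/1218 = q*(2 - I*sqrt(2)) - 11485/1218 = -11485/1218 + q*(2 - I*sqrt(2)))
sqrt(1033 + A(c(2, 0))) = sqrt(1033 + (-11485/1218 + (-7 + 2)*(2 - I*sqrt(2)))) = sqrt(1033 + (-11485/1218 - 5*(2 - I*sqrt(2)))) = sqrt(1033 + (-11485/1218 + (-10 + 5*I*sqrt(2)))) = sqrt(1033 + (-23665/1218 + 5*I*sqrt(2))) = sqrt(1234529/1218 + 5*I*sqrt(2))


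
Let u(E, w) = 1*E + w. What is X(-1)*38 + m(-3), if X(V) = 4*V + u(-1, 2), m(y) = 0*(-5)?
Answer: -114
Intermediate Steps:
u(E, w) = E + w
m(y) = 0
X(V) = 1 + 4*V (X(V) = 4*V + (-1 + 2) = 4*V + 1 = 1 + 4*V)
X(-1)*38 + m(-3) = (1 + 4*(-1))*38 + 0 = (1 - 4)*38 + 0 = -3*38 + 0 = -114 + 0 = -114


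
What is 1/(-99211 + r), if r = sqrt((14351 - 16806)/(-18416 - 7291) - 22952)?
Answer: -2550417177/253030028571956 - I*sqrt(15167762623563)/253030028571956 ≈ -1.008e-5 - 1.5392e-8*I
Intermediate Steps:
r = I*sqrt(15167762623563)/25707 (r = sqrt(-2455/(-25707) - 22952) = sqrt(-2455*(-1/25707) - 22952) = sqrt(2455/25707 - 22952) = sqrt(-590024609/25707) = I*sqrt(15167762623563)/25707 ≈ 151.5*I)
1/(-99211 + r) = 1/(-99211 + I*sqrt(15167762623563)/25707)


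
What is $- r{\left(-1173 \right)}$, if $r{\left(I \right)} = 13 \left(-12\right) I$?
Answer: $-182988$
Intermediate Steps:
$r{\left(I \right)} = - 156 I$
$- r{\left(-1173 \right)} = - \left(-156\right) \left(-1173\right) = \left(-1\right) 182988 = -182988$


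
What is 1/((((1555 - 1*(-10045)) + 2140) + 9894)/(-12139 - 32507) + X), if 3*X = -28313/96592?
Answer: -2156223216/1352104697 ≈ -1.5947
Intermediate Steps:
X = -28313/289776 (X = (-28313/96592)/3 = (-28313*1/96592)/3 = (⅓)*(-28313/96592) = -28313/289776 ≈ -0.097707)
1/((((1555 - 1*(-10045)) + 2140) + 9894)/(-12139 - 32507) + X) = 1/((((1555 - 1*(-10045)) + 2140) + 9894)/(-12139 - 32507) - 28313/289776) = 1/((((1555 + 10045) + 2140) + 9894)/(-44646) - 28313/289776) = 1/(((11600 + 2140) + 9894)*(-1/44646) - 28313/289776) = 1/((13740 + 9894)*(-1/44646) - 28313/289776) = 1/(23634*(-1/44646) - 28313/289776) = 1/(-3939/7441 - 28313/289776) = 1/(-1352104697/2156223216) = -2156223216/1352104697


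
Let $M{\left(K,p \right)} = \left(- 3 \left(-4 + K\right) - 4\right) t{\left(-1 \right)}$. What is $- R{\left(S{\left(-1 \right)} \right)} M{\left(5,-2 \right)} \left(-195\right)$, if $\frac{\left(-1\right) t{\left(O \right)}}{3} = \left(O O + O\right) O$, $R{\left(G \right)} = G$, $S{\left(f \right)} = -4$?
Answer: $0$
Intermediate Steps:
$t{\left(O \right)} = - 3 O \left(O + O^{2}\right)$ ($t{\left(O \right)} = - 3 \left(O O + O\right) O = - 3 \left(O^{2} + O\right) O = - 3 \left(O + O^{2}\right) O = - 3 O \left(O + O^{2}\right)$)
$M{\left(K,p \right)} = 0$ ($M{\left(K,p \right)} = \left(- 3 \left(-4 + K\right) - 4\right) 3 \left(-1\right)^{2} \left(-1 - -1\right) = \left(\left(12 - 3 K\right) - 4\right) 3 \cdot 1 \left(-1 + 1\right) = \left(8 - 3 K\right) 3 \cdot 1 \cdot 0 = \left(8 - 3 K\right) 0 = 0$)
$- R{\left(S{\left(-1 \right)} \right)} M{\left(5,-2 \right)} \left(-195\right) = - \left(-4\right) 0 \left(-195\right) = \left(-1\right) 0 \left(-195\right) = 0 \left(-195\right) = 0$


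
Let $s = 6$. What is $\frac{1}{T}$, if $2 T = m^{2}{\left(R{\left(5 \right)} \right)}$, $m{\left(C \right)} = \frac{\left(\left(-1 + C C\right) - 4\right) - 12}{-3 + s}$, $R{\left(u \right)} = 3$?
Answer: $\frac{9}{32} \approx 0.28125$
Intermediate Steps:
$m{\left(C \right)} = - \frac{17}{3} + \frac{C^{2}}{3}$ ($m{\left(C \right)} = \frac{\left(\left(-1 + C C\right) - 4\right) - 12}{-3 + 6} = \frac{\left(\left(-1 + C^{2}\right) - 4\right) - 12}{3} = \left(\left(-5 + C^{2}\right) - 12\right) \frac{1}{3} = \left(-17 + C^{2}\right) \frac{1}{3} = - \frac{17}{3} + \frac{C^{2}}{3}$)
$T = \frac{32}{9}$ ($T = \frac{\left(- \frac{17}{3} + \frac{3^{2}}{3}\right)^{2}}{2} = \frac{\left(- \frac{17}{3} + \frac{1}{3} \cdot 9\right)^{2}}{2} = \frac{\left(- \frac{17}{3} + 3\right)^{2}}{2} = \frac{\left(- \frac{8}{3}\right)^{2}}{2} = \frac{1}{2} \cdot \frac{64}{9} = \frac{32}{9} \approx 3.5556$)
$\frac{1}{T} = \frac{1}{\frac{32}{9}} = \frac{9}{32}$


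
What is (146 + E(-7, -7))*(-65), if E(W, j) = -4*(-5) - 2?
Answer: -10660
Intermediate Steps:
E(W, j) = 18 (E(W, j) = 20 - 2 = 18)
(146 + E(-7, -7))*(-65) = (146 + 18)*(-65) = 164*(-65) = -10660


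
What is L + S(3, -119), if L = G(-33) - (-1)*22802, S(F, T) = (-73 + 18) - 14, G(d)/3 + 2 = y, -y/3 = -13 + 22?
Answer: 22646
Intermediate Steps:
y = -27 (y = -3*(-13 + 22) = -3*9 = -27)
G(d) = -87 (G(d) = -6 + 3*(-27) = -6 - 81 = -87)
S(F, T) = -69 (S(F, T) = -55 - 14 = -69)
L = 22715 (L = -87 - (-1)*22802 = -87 - 1*(-22802) = -87 + 22802 = 22715)
L + S(3, -119) = 22715 - 69 = 22646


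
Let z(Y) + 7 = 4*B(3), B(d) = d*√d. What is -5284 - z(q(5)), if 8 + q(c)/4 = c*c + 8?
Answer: -5277 - 12*√3 ≈ -5297.8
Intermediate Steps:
q(c) = 4*c² (q(c) = -32 + 4*(c*c + 8) = -32 + 4*(c² + 8) = -32 + 4*(8 + c²) = -32 + (32 + 4*c²) = 4*c²)
B(d) = d^(3/2)
z(Y) = -7 + 12*√3 (z(Y) = -7 + 4*3^(3/2) = -7 + 4*(3*√3) = -7 + 12*√3)
-5284 - z(q(5)) = -5284 - (-7 + 12*√3) = -5284 + (7 - 12*√3) = -5277 - 12*√3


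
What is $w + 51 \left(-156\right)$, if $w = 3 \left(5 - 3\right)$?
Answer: $-7950$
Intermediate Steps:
$w = 6$ ($w = 3 \cdot 2 = 6$)
$w + 51 \left(-156\right) = 6 + 51 \left(-156\right) = 6 - 7956 = -7950$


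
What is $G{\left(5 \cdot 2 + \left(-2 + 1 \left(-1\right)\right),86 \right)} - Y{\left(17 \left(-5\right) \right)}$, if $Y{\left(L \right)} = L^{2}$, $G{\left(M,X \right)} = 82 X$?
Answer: $-173$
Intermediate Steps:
$G{\left(5 \cdot 2 + \left(-2 + 1 \left(-1\right)\right),86 \right)} - Y{\left(17 \left(-5\right) \right)} = 82 \cdot 86 - \left(17 \left(-5\right)\right)^{2} = 7052 - \left(-85\right)^{2} = 7052 - 7225 = -173$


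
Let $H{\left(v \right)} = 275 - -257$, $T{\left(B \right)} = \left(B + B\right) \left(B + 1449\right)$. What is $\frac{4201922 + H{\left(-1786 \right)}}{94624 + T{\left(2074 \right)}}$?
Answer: $\frac{700409}{2451338} \approx 0.28573$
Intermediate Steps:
$T{\left(B \right)} = 2 B \left(1449 + B\right)$
$H{\left(v \right)} = 532$ ($H{\left(v \right)} = 275 + 257 = 532$)
$\frac{4201922 + H{\left(-1786 \right)}}{94624 + T{\left(2074 \right)}} = \frac{4201922 + 532}{94624 + 2 \cdot 2074 \left(1449 + 2074\right)} = \frac{4202454}{94624 + 2 \cdot 2074 \cdot 3523} = \frac{4202454}{94624 + 14613404} = \frac{4202454}{14708028} = 4202454 \cdot \frac{1}{14708028} = \frac{700409}{2451338}$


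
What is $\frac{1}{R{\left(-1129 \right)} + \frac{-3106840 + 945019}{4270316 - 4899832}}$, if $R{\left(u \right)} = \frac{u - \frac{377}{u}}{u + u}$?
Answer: $\frac{802406903756}{3156630469373} \approx 0.2542$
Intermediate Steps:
$R{\left(u \right)} = \frac{u - \frac{377}{u}}{2 u}$
$\frac{1}{R{\left(-1129 \right)} + \frac{-3106840 + 945019}{4270316 - 4899832}} = \frac{1}{\frac{-377 + \left(-1129\right)^{2}}{2 \cdot 1274641} + \frac{-3106840 + 945019}{4270316 - 4899832}} = \frac{1}{\frac{1}{2} \cdot \frac{1}{1274641} \left(-377 + 1274641\right) - \frac{2161821}{-629516}} = \frac{1}{\frac{1}{2} \cdot \frac{1}{1274641} \cdot 1274264 - - \frac{2161821}{629516}} = \frac{1}{\frac{637132}{1274641} + \frac{2161821}{629516}} = \frac{1}{\frac{3156630469373}{802406903756}} = \frac{802406903756}{3156630469373}$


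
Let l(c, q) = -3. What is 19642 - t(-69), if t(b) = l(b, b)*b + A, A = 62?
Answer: 19373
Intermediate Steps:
t(b) = 62 - 3*b (t(b) = -3*b + 62 = 62 - 3*b)
19642 - t(-69) = 19642 - (62 - 3*(-69)) = 19642 - (62 + 207) = 19642 - 1*269 = 19642 - 269 = 19373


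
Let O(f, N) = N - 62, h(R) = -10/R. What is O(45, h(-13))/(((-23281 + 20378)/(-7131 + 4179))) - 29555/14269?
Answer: -34644558193/538497791 ≈ -64.336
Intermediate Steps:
O(f, N) = -62 + N
O(45, h(-13))/(((-23281 + 20378)/(-7131 + 4179))) - 29555/14269 = (-62 - 10/(-13))/(((-23281 + 20378)/(-7131 + 4179))) - 29555/14269 = (-62 - 10*(-1/13))/((-2903/(-2952))) - 29555*1/14269 = (-62 + 10/13)/((-2903*(-1/2952))) - 29555/14269 = -796/(13*2903/2952) - 29555/14269 = -796/13*2952/2903 - 29555/14269 = -2349792/37739 - 29555/14269 = -34644558193/538497791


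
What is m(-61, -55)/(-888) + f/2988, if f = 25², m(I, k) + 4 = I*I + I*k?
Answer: -857339/110556 ≈ -7.7548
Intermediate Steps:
m(I, k) = -4 + I² + I*k (m(I, k) = -4 + (I*I + I*k) = -4 + (I² + I*k) = -4 + I² + I*k)
f = 625
m(-61, -55)/(-888) + f/2988 = (-4 + (-61)² - 61*(-55))/(-888) + 625/2988 = (-4 + 3721 + 3355)*(-1/888) + 625*(1/2988) = 7072*(-1/888) + 625/2988 = -884/111 + 625/2988 = -857339/110556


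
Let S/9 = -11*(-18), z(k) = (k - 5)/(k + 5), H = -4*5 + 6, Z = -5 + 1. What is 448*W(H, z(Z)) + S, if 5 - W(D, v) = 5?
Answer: 1782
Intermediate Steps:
Z = -4
H = -14 (H = -20 + 6 = -14)
z(k) = (-5 + k)/(5 + k)
W(D, v) = 0 (W(D, v) = 5 - 1*5 = 5 - 5 = 0)
S = 1782 (S = 9*(-11*(-18)) = 9*198 = 1782)
448*W(H, z(Z)) + S = 448*0 + 1782 = 0 + 1782 = 1782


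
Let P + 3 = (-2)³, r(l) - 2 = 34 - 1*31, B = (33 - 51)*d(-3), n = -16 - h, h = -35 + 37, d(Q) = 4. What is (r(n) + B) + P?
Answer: -78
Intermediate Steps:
h = 2
n = -18 (n = -16 - 1*2 = -16 - 2 = -18)
B = -72 (B = (33 - 51)*4 = -18*4 = -72)
r(l) = 5 (r(l) = 2 + (34 - 1*31) = 2 + (34 - 31) = 2 + 3 = 5)
P = -11 (P = -3 + (-2)³ = -3 - 8 = -11)
(r(n) + B) + P = (5 - 72) - 11 = -67 - 11 = -78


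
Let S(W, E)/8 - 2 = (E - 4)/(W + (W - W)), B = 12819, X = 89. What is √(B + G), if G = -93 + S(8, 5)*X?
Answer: √14239 ≈ 119.33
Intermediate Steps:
S(W, E) = 16 + 8*(-4 + E)/W (S(W, E) = 16 + 8*((E - 4)/(W + (W - W))) = 16 + 8*((-4 + E)/(W + 0)) = 16 + 8*((-4 + E)/W) = 16 + 8*(-4 + E)/W)
G = 1420 (G = -93 + (8*(-4 + 5 + 2*8)/8)*89 = -93 + (8*(⅛)*(-4 + 5 + 16))*89 = -93 + (8*(⅛)*17)*89 = -93 + 17*89 = -93 + 1513 = 1420)
√(B + G) = √(12819 + 1420) = √14239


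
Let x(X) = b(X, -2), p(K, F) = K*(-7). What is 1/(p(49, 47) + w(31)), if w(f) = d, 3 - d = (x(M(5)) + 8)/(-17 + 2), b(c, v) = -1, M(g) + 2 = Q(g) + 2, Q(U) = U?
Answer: -15/5093 ≈ -0.0029452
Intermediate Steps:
p(K, F) = -7*K
M(g) = g (M(g) = -2 + (g + 2) = -2 + (2 + g) = g)
x(X) = -1
d = 52/15 (d = 3 - (-1 + 8)/(-17 + 2) = 3 - 7/(-15) = 3 - 7*(-1)/15 = 3 - 1*(-7/15) = 3 + 7/15 = 52/15 ≈ 3.4667)
w(f) = 52/15
1/(p(49, 47) + w(31)) = 1/(-7*49 + 52/15) = 1/(-343 + 52/15) = 1/(-5093/15) = -15/5093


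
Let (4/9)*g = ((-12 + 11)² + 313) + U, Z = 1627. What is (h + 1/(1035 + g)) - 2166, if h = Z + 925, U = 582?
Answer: 1177687/3051 ≈ 386.00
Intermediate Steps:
g = 2016 (g = 9*(((-12 + 11)² + 313) + 582)/4 = 9*(((-1)² + 313) + 582)/4 = 9*((1 + 313) + 582)/4 = 9*(314 + 582)/4 = (9/4)*896 = 2016)
h = 2552 (h = 1627 + 925 = 2552)
(h + 1/(1035 + g)) - 2166 = (2552 + 1/(1035 + 2016)) - 2166 = (2552 + 1/3051) - 2166 = 7786153/3051 - 2166 = 1177687/3051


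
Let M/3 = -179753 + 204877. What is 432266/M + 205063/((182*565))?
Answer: 7488240152/968812845 ≈ 7.7293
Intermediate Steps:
M = 75372 (M = 3*(-179753 + 204877) = 3*25124 = 75372)
432266/M + 205063/((182*565)) = 432266/75372 + 205063/((182*565)) = 432266*(1/75372) + 205063/102830 = 216133/37686 + 205063*(1/102830) = 216133/37686 + 205063/102830 = 7488240152/968812845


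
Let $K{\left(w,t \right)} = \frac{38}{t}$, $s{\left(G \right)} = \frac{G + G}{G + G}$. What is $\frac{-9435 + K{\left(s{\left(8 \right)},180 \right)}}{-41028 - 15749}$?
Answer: $\frac{849131}{5109930} \approx 0.16617$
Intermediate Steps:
$s{\left(G \right)} = 1$ ($s{\left(G \right)} = \frac{2 G}{2 G} = 2 G \frac{1}{2 G} = 1$)
$\frac{-9435 + K{\left(s{\left(8 \right)},180 \right)}}{-41028 - 15749} = \frac{-9435 + \frac{38}{180}}{-41028 - 15749} = \frac{-9435 + 38 \cdot \frac{1}{180}}{-56777} = \left(-9435 + \frac{19}{90}\right) \left(- \frac{1}{56777}\right) = \left(- \frac{849131}{90}\right) \left(- \frac{1}{56777}\right) = \frac{849131}{5109930}$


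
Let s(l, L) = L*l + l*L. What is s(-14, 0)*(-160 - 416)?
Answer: 0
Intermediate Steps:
s(l, L) = 2*L*l (s(l, L) = L*l + L*l = 2*L*l)
s(-14, 0)*(-160 - 416) = (2*0*(-14))*(-160 - 416) = 0*(-576) = 0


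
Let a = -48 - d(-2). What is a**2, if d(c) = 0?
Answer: 2304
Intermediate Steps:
a = -48 (a = -48 - 1*0 = -48 + 0 = -48)
a**2 = (-48)**2 = 2304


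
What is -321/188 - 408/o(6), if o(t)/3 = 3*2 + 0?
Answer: -13747/564 ≈ -24.374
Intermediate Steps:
o(t) = 18 (o(t) = 3*(3*2 + 0) = 3*(6 + 0) = 3*6 = 18)
-321/188 - 408/o(6) = -321/188 - 408/18 = -321*1/188 - 408*1/18 = -321/188 - 68/3 = -13747/564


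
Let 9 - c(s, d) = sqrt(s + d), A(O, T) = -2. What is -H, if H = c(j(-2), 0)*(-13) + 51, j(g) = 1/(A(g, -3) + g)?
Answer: 66 - 13*I/2 ≈ 66.0 - 6.5*I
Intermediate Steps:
j(g) = 1/(-2 + g)
c(s, d) = 9 - sqrt(d + s) (c(s, d) = 9 - sqrt(s + d) = 9 - sqrt(d + s))
H = -66 + 13*I/2 (H = (9 - sqrt(0 + 1/(-2 - 2)))*(-13) + 51 = (9 - sqrt(0 + 1/(-4)))*(-13) + 51 = (9 - sqrt(0 - 1/4))*(-13) + 51 = (9 - sqrt(-1/4))*(-13) + 51 = (9 - I/2)*(-13) + 51 = (-117 + 13*I/2) + 51 = -66 + 13*I/2 ≈ -66.0 + 6.5*I)
-H = -(-66 + 13*I/2) = 66 - 13*I/2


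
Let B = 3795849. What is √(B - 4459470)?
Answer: I*√663621 ≈ 814.63*I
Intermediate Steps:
√(B - 4459470) = √(3795849 - 4459470) = √(-663621) = I*√663621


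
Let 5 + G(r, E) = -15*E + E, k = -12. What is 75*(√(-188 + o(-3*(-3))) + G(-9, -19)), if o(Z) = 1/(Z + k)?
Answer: 19575 + 25*I*√1695 ≈ 19575.0 + 1029.3*I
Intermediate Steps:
G(r, E) = -5 - 14*E (G(r, E) = -5 + (-15*E + E) = -5 - 14*E)
o(Z) = 1/(-12 + Z) (o(Z) = 1/(Z - 12) = 1/(-12 + Z))
75*(√(-188 + o(-3*(-3))) + G(-9, -19)) = 75*(√(-188 + 1/(-12 - 3*(-3))) + (-5 - 14*(-19))) = 75*(√(-188 + 1/(-12 + 9)) + (-5 + 266)) = 75*(√(-188 + 1/(-3)) + 261) = 75*(√(-188 - ⅓) + 261) = 75*(√(-565/3) + 261) = 75*(I*√1695/3 + 261) = 75*(261 + I*√1695/3) = 19575 + 25*I*√1695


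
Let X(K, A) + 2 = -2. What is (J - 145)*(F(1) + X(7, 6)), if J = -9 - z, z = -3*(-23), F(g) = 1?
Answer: 669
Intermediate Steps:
X(K, A) = -4 (X(K, A) = -2 - 2 = -4)
z = 69
J = -78 (J = -9 - 1*69 = -9 - 69 = -78)
(J - 145)*(F(1) + X(7, 6)) = (-78 - 145)*(1 - 4) = -223*(-3) = 669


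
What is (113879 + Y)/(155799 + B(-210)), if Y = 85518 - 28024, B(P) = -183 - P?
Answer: 171373/155826 ≈ 1.0998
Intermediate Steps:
Y = 57494
(113879 + Y)/(155799 + B(-210)) = (113879 + 57494)/(155799 + (-183 - 1*(-210))) = 171373/(155799 + (-183 + 210)) = 171373/(155799 + 27) = 171373/155826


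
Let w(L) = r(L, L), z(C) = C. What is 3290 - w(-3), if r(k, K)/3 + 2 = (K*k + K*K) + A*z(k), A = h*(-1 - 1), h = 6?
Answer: 3134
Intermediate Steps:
A = -12 (A = 6*(-1 - 1) = 6*(-2) = -12)
r(k, K) = -6 - 36*k + 3*K**2 + 3*K*k (r(k, K) = -6 + 3*((K*k + K*K) - 12*k) = -6 + 3*((K*k + K**2) - 12*k) = -6 + 3*((K**2 + K*k) - 12*k) = -6 + 3*(K**2 - 12*k + K*k) = -6 + (-36*k + 3*K**2 + 3*K*k) = -6 - 36*k + 3*K**2 + 3*K*k)
w(L) = -6 - 36*L + 6*L**2 (w(L) = -6 - 36*L + 3*L**2 + 3*L*L = -6 - 36*L + 3*L**2 + 3*L**2 = -6 - 36*L + 6*L**2)
3290 - w(-3) = 3290 - (-6 - 36*(-3) + 6*(-3)**2) = 3290 - (-6 + 108 + 6*9) = 3290 - (-6 + 108 + 54) = 3290 - 1*156 = 3290 - 156 = 3134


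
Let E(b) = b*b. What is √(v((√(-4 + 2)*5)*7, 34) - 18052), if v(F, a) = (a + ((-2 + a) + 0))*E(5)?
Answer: I*√16402 ≈ 128.07*I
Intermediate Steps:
E(b) = b²
v(F, a) = -50 + 50*a (v(F, a) = (a + ((-2 + a) + 0))*5² = (a + (-2 + a))*25 = (-2 + 2*a)*25 = -50 + 50*a)
√(v((√(-4 + 2)*5)*7, 34) - 18052) = √((-50 + 50*34) - 18052) = √((-50 + 1700) - 18052) = √(1650 - 18052) = √(-16402) = I*√16402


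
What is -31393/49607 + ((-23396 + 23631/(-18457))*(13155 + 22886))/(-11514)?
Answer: 772080411746130947/10542176938086 ≈ 73237.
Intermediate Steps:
-31393/49607 + ((-23396 + 23631/(-18457))*(13155 + 22886))/(-11514) = -31393*1/49607 + ((-23396 + 23631*(-1/18457))*36041)*(-1/11514) = -31393/49607 + ((-23396 - 23631/18457)*36041)*(-1/11514) = -31393/49607 - 431843603/18457*36041*(-1/11514) = -31393/49607 - 15564075295723/18457*(-1/11514) = -31393/49607 + 15564075295723/212513898 = 772080411746130947/10542176938086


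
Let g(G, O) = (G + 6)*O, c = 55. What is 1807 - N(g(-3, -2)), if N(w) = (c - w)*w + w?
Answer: 2179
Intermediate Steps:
g(G, O) = O*(6 + G) (g(G, O) = (6 + G)*O = O*(6 + G))
N(w) = w + w*(55 - w) (N(w) = (55 - w)*w + w = w*(55 - w) + w = w + w*(55 - w))
1807 - N(g(-3, -2)) = 1807 - (-2*(6 - 3))*(56 - (-2)*(6 - 3)) = 1807 - (-2*3)*(56 - (-2)*3) = 1807 - (-6)*(56 - 1*(-6)) = 1807 - (-6)*(56 + 6) = 1807 - (-6)*62 = 1807 - 1*(-372) = 1807 + 372 = 2179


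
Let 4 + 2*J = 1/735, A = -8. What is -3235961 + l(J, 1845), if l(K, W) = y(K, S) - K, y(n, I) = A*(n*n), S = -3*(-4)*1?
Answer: -3496326453169/1080450 ≈ -3.2360e+6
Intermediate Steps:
S = 12 (S = 12*1 = 12)
J = -2939/1470 (J = -2 + (1/2)/735 = -2 + (1/2)*(1/735) = -2 + 1/1470 = -2939/1470 ≈ -1.9993)
y(n, I) = -8*n**2 (y(n, I) = -8*n*n = -8*n**2)
l(K, W) = -K - 8*K**2 (l(K, W) = -8*K**2 - K = -K - 8*K**2)
-3235961 + l(J, 1845) = -3235961 - 2939*(-1 - 8*(-2939/1470))/1470 = -3235961 - 2939*(-1 + 11756/735)/1470 = -3235961 - 2939/1470*11021/735 = -3235961 - 32390719/1080450 = -3496326453169/1080450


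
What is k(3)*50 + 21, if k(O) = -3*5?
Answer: -729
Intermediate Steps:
k(O) = -15
k(3)*50 + 21 = -15*50 + 21 = -750 + 21 = -729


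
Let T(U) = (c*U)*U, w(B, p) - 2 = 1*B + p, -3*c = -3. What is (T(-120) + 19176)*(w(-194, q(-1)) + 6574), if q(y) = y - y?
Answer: 214282032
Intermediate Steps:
c = 1 (c = -⅓*(-3) = 1)
q(y) = 0
w(B, p) = 2 + B + p (w(B, p) = 2 + (1*B + p) = 2 + (B + p) = 2 + B + p)
T(U) = U² (T(U) = (1*U)*U = U*U = U²)
(T(-120) + 19176)*(w(-194, q(-1)) + 6574) = ((-120)² + 19176)*((2 - 194 + 0) + 6574) = (14400 + 19176)*(-192 + 6574) = 33576*6382 = 214282032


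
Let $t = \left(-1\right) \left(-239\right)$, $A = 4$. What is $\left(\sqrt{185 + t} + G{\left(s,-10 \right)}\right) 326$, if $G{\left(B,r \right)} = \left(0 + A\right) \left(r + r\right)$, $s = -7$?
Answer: $-26080 + 652 \sqrt{106} \approx -19367.0$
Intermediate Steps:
$G{\left(B,r \right)} = 8 r$ ($G{\left(B,r \right)} = \left(0 + 4\right) \left(r + r\right) = 4 \cdot 2 r = 8 r$)
$t = 239$
$\left(\sqrt{185 + t} + G{\left(s,-10 \right)}\right) 326 = \left(\sqrt{185 + 239} + 8 \left(-10\right)\right) 326 = \left(\sqrt{424} - 80\right) 326 = \left(2 \sqrt{106} - 80\right) 326 = \left(-80 + 2 \sqrt{106}\right) 326 = -26080 + 652 \sqrt{106}$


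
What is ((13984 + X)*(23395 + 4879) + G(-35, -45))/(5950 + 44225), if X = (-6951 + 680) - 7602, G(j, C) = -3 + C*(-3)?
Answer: 1046182/16725 ≈ 62.552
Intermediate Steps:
G(j, C) = -3 - 3*C
X = -13873 (X = -6271 - 7602 = -13873)
((13984 + X)*(23395 + 4879) + G(-35, -45))/(5950 + 44225) = ((13984 - 13873)*(23395 + 4879) + (-3 - 3*(-45)))/(5950 + 44225) = (111*28274 + (-3 + 135))/50175 = (3138414 + 132)*(1/50175) = 3138546*(1/50175) = 1046182/16725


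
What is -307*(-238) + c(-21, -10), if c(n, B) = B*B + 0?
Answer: 73166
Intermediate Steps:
c(n, B) = B² (c(n, B) = B² + 0 = B²)
-307*(-238) + c(-21, -10) = -307*(-238) + (-10)² = 73066 + 100 = 73166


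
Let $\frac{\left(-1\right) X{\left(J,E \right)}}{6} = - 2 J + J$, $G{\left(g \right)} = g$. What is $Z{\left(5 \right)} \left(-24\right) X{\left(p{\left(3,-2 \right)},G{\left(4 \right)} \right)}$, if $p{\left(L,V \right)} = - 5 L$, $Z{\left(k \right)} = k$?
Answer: $10800$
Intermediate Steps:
$X{\left(J,E \right)} = 6 J$ ($X{\left(J,E \right)} = - 6 \left(- 2 J + J\right) = - 6 \left(- J\right) = 6 J$)
$Z{\left(5 \right)} \left(-24\right) X{\left(p{\left(3,-2 \right)},G{\left(4 \right)} \right)} = 5 \left(-24\right) 6 \left(\left(-5\right) 3\right) = - 120 \cdot 6 \left(-15\right) = \left(-120\right) \left(-90\right) = 10800$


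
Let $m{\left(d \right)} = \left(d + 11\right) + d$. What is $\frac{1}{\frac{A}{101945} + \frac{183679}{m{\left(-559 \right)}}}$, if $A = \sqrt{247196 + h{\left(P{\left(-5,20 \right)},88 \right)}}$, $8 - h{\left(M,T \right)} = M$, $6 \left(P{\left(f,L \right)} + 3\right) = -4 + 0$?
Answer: $- \frac{2113192144526615325}{350631454001038091116} - \frac{41642799435 \sqrt{2224869}}{350631454001038091116} \approx -0.006027$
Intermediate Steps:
$P{\left(f,L \right)} = - \frac{11}{3}$ ($P{\left(f,L \right)} = -3 + \frac{-4 + 0}{6} = -3 + \frac{1}{6} \left(-4\right) = -3 - \frac{2}{3} = - \frac{11}{3}$)
$h{\left(M,T \right)} = 8 - M$
$A = \frac{\sqrt{2224869}}{3}$ ($A = \sqrt{247196 + \left(8 - - \frac{11}{3}\right)} = \sqrt{247196 + \left(8 + \frac{11}{3}\right)} = \sqrt{247196 + \frac{35}{3}} = \sqrt{\frac{741623}{3}} = \frac{\sqrt{2224869}}{3} \approx 497.2$)
$m{\left(d \right)} = 11 + 2 d$ ($m{\left(d \right)} = \left(11 + d\right) + d = 11 + 2 d$)
$\frac{1}{\frac{A}{101945} + \frac{183679}{m{\left(-559 \right)}}} = \frac{1}{\frac{\frac{1}{3} \sqrt{2224869}}{101945} + \frac{183679}{11 + 2 \left(-559\right)}} = \frac{1}{\frac{\sqrt{2224869}}{3} \cdot \frac{1}{101945} + \frac{183679}{11 - 1118}} = \frac{1}{\frac{\sqrt{2224869}}{305835} + \frac{183679}{-1107}} = \frac{1}{\frac{\sqrt{2224869}}{305835} + 183679 \left(- \frac{1}{1107}\right)} = \frac{1}{\frac{\sqrt{2224869}}{305835} - \frac{183679}{1107}} = \frac{1}{- \frac{183679}{1107} + \frac{\sqrt{2224869}}{305835}}$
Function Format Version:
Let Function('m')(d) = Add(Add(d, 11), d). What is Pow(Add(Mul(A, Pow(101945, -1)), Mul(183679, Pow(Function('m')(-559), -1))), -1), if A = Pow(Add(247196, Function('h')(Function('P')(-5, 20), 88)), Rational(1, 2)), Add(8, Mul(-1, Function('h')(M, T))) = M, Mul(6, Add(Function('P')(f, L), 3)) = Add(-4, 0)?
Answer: Add(Rational(-2113192144526615325, 350631454001038091116), Mul(Rational(-41642799435, 350631454001038091116), Pow(2224869, Rational(1, 2)))) ≈ -0.0060270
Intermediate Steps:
Function('P')(f, L) = Rational(-11, 3) (Function('P')(f, L) = Add(-3, Mul(Rational(1, 6), Add(-4, 0))) = Add(-3, Mul(Rational(1, 6), -4)) = Add(-3, Rational(-2, 3)) = Rational(-11, 3))
Function('h')(M, T) = Add(8, Mul(-1, M))
A = Mul(Rational(1, 3), Pow(2224869, Rational(1, 2))) (A = Pow(Add(247196, Add(8, Mul(-1, Rational(-11, 3)))), Rational(1, 2)) = Pow(Add(247196, Add(8, Rational(11, 3))), Rational(1, 2)) = Pow(Add(247196, Rational(35, 3)), Rational(1, 2)) = Pow(Rational(741623, 3), Rational(1, 2)) = Mul(Rational(1, 3), Pow(2224869, Rational(1, 2))) ≈ 497.20)
Function('m')(d) = Add(11, Mul(2, d)) (Function('m')(d) = Add(Add(11, d), d) = Add(11, Mul(2, d)))
Pow(Add(Mul(A, Pow(101945, -1)), Mul(183679, Pow(Function('m')(-559), -1))), -1) = Pow(Add(Mul(Mul(Rational(1, 3), Pow(2224869, Rational(1, 2))), Pow(101945, -1)), Mul(183679, Pow(Add(11, Mul(2, -559)), -1))), -1) = Pow(Add(Mul(Mul(Rational(1, 3), Pow(2224869, Rational(1, 2))), Rational(1, 101945)), Mul(183679, Pow(Add(11, -1118), -1))), -1) = Pow(Add(Mul(Rational(1, 305835), Pow(2224869, Rational(1, 2))), Mul(183679, Pow(-1107, -1))), -1) = Pow(Add(Mul(Rational(1, 305835), Pow(2224869, Rational(1, 2))), Mul(183679, Rational(-1, 1107))), -1) = Pow(Add(Mul(Rational(1, 305835), Pow(2224869, Rational(1, 2))), Rational(-183679, 1107)), -1) = Pow(Add(Rational(-183679, 1107), Mul(Rational(1, 305835), Pow(2224869, Rational(1, 2)))), -1)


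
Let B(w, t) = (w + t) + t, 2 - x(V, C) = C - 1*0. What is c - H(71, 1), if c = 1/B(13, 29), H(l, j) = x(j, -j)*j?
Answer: -212/71 ≈ -2.9859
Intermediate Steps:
x(V, C) = 2 - C (x(V, C) = 2 - (C - 1*0) = 2 - (C + 0) = 2 - C)
B(w, t) = w + 2*t (B(w, t) = (t + w) + t = w + 2*t)
H(l, j) = j*(2 + j) (H(l, j) = (2 - (-1)*j)*j = (2 + j)*j = j*(2 + j))
c = 1/71 (c = 1/(13 + 2*29) = 1/(13 + 58) = 1/71 ≈ 0.014085)
c - H(71, 1) = 1/71 - (2 + 1) = 1/71 - 3 = -212/71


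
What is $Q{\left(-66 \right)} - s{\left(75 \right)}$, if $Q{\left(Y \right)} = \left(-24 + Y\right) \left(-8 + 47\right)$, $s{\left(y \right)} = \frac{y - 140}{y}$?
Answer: $- \frac{52637}{15} \approx -3509.1$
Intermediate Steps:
$s{\left(y \right)} = \frac{-140 + y}{y}$
$Q{\left(Y \right)} = -936 + 39 Y$ ($Q{\left(Y \right)} = \left(-24 + Y\right) 39 = -936 + 39 Y$)
$Q{\left(-66 \right)} - s{\left(75 \right)} = \left(-936 + 39 \left(-66\right)\right) - \frac{-140 + 75}{75} = \left(-936 - 2574\right) - \frac{1}{75} \left(-65\right) = -3510 - - \frac{13}{15} = -3510 + \frac{13}{15} = - \frac{52637}{15}$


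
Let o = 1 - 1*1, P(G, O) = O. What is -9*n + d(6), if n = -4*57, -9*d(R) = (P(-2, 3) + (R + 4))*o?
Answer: 2052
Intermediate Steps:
o = 0 (o = 1 - 1 = 0)
d(R) = 0 (d(R) = -(3 + (R + 4))*0/9 = -(3 + (4 + R))*0/9 = -(7 + R)*0/9 = -1/9*0 = 0)
n = -228
-9*n + d(6) = -9*(-228) + 0 = 2052 + 0 = 2052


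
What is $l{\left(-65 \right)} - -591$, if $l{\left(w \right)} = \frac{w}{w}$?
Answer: $592$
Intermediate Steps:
$l{\left(w \right)} = 1$
$l{\left(-65 \right)} - -591 = 1 - -591 = 1 + 591 = 592$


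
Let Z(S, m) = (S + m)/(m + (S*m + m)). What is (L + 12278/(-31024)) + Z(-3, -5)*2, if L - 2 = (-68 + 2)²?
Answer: 48246799/11080 ≈ 4354.4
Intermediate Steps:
L = 4358 (L = 2 + (-68 + 2)² = 2 + (-66)² = 2 + 4356 = 4358)
Z(S, m) = (S + m)/(2*m + S*m) (Z(S, m) = (S + m)/(m + (m + S*m)) = (S + m)/(2*m + S*m))
(L + 12278/(-31024)) + Z(-3, -5)*2 = (4358 + 12278/(-31024)) + ((-3 - 5)/((-5)*(2 - 3)))*2 = (4358 + 12278*(-1/31024)) - ⅕*(-8)/(-1)*2 = (4358 - 877/2216) - ⅕*(-1)*(-8)*2 = 9656451/2216 - 8/5*2 = 9656451/2216 - 16/5 = 48246799/11080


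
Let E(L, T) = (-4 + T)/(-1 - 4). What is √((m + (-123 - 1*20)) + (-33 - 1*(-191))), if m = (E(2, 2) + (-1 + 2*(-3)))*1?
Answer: √210/5 ≈ 2.8983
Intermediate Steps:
E(L, T) = ⅘ - T/5 (E(L, T) = (-4 + T)/(-5) = (-4 + T)*(-⅕) = ⅘ - T/5)
m = -33/5 (m = ((⅘ - ⅕*2) + (-1 + 2*(-3)))*1 = ((⅘ - ⅖) + (-1 - 6))*1 = (⅖ - 7)*1 = -33/5*1 = -33/5 ≈ -6.6000)
√((m + (-123 - 1*20)) + (-33 - 1*(-191))) = √((-33/5 + (-123 - 1*20)) + (-33 - 1*(-191))) = √((-33/5 + (-123 - 20)) + (-33 + 191)) = √((-33/5 - 143) + 158) = √(-748/5 + 158) = √(42/5) = √210/5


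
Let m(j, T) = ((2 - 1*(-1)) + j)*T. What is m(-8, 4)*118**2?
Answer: -278480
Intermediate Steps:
m(j, T) = T*(3 + j) (m(j, T) = ((2 + 1) + j)*T = (3 + j)*T = T*(3 + j))
m(-8, 4)*118**2 = (4*(3 - 8))*118**2 = (4*(-5))*13924 = -20*13924 = -278480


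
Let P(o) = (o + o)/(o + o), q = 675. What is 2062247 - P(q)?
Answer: 2062246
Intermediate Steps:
P(o) = 1 (P(o) = (2*o)/((2*o)) = (2*o)*(1/(2*o)) = 1)
2062247 - P(q) = 2062247 - 1*1 = 2062247 - 1 = 2062246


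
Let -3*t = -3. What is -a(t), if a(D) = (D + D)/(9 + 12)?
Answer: -2/21 ≈ -0.095238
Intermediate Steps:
t = 1 (t = -⅓*(-3) = 1)
a(D) = 2*D/21 (a(D) = (2*D)/21 = (2*D)*(1/21) = 2*D/21)
-a(t) = -2/21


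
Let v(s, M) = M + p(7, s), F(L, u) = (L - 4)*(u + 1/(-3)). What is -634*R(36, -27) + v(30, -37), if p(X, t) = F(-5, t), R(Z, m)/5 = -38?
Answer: 120156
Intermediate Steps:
R(Z, m) = -190 (R(Z, m) = 5*(-38) = -190)
F(L, u) = (-4 + L)*(-⅓ + u) (F(L, u) = (-4 + L)*(u - ⅓) = (-4 + L)*(-⅓ + u))
p(X, t) = 3 - 9*t (p(X, t) = 4/3 - 4*t - ⅓*(-5) - 5*t = 4/3 - 4*t + 5/3 - 5*t = 3 - 9*t)
v(s, M) = 3 + M - 9*s (v(s, M) = M + (3 - 9*s) = 3 + M - 9*s)
-634*R(36, -27) + v(30, -37) = -634*(-190) + (3 - 37 - 9*30) = 120460 + (3 - 37 - 270) = 120460 - 304 = 120156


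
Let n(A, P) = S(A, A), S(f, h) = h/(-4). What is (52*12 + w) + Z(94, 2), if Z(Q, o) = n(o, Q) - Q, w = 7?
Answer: 1073/2 ≈ 536.50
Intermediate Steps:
S(f, h) = -h/4 (S(f, h) = h*(-1/4) = -h/4)
n(A, P) = -A/4
Z(Q, o) = -Q - o/4 (Z(Q, o) = -o/4 - Q = -Q - o/4)
(52*12 + w) + Z(94, 2) = (52*12 + 7) + (-1*94 - 1/4*2) = (624 + 7) + (-94 - 1/2) = 631 - 189/2 = 1073/2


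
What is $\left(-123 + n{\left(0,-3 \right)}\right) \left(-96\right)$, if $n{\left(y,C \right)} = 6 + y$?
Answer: $11232$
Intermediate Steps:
$\left(-123 + n{\left(0,-3 \right)}\right) \left(-96\right) = \left(-123 + \left(6 + 0\right)\right) \left(-96\right) = \left(-123 + 6\right) \left(-96\right) = \left(-117\right) \left(-96\right) = 11232$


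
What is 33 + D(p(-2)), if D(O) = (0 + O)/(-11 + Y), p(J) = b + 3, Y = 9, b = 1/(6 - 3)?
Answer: 94/3 ≈ 31.333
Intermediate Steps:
b = ⅓ (b = 1/3 = ⅓ ≈ 0.33333)
p(J) = 10/3 (p(J) = ⅓ + 3 = 10/3)
D(O) = -O/2 (D(O) = (0 + O)/(-11 + 9) = O/(-2) = O*(-½) = -O/2)
33 + D(p(-2)) = 33 - ½*10/3 = 33 - 5/3 = 94/3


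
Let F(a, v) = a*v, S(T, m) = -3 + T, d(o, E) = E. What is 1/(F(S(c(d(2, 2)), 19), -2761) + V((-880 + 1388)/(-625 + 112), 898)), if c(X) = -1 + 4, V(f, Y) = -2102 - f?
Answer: -513/1077818 ≈ -0.00047596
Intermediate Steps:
c(X) = 3
1/(F(S(c(d(2, 2)), 19), -2761) + V((-880 + 1388)/(-625 + 112), 898)) = 1/((-3 + 3)*(-2761) + (-2102 - (-880 + 1388)/(-625 + 112))) = 1/(0*(-2761) + (-2102 - 508/(-513))) = 1/(0 + (-2102 - 508*(-1)/513)) = 1/(0 + (-2102 - 1*(-508/513))) = 1/(0 + (-2102 + 508/513)) = 1/(0 - 1077818/513) = 1/(-1077818/513) = -513/1077818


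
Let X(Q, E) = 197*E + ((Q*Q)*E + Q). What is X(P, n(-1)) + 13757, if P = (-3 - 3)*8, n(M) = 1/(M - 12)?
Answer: 175716/13 ≈ 13517.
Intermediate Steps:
n(M) = 1/(-12 + M)
P = -48 (P = -6*8 = -48)
X(Q, E) = Q + 197*E + E*Q² (X(Q, E) = 197*E + (Q²*E + Q) = 197*E + (E*Q² + Q) = 197*E + (Q + E*Q²) = Q + 197*E + E*Q²)
X(P, n(-1)) + 13757 = (-48 + 197/(-12 - 1) + (-48)²/(-12 - 1)) + 13757 = (-48 + 197/(-13) + 2304/(-13)) + 13757 = (-48 + 197*(-1/13) - 1/13*2304) + 13757 = (-48 - 197/13 - 2304/13) + 13757 = -3125/13 + 13757 = 175716/13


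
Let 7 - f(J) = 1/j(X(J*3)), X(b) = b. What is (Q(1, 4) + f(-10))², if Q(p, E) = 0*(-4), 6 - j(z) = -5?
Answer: 5776/121 ≈ 47.736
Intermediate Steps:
j(z) = 11 (j(z) = 6 - 1*(-5) = 6 + 5 = 11)
Q(p, E) = 0
f(J) = 76/11 (f(J) = 7 - 1/11 = 76/11)
(Q(1, 4) + f(-10))² = (0 + 76/11)² = (76/11)² = 5776/121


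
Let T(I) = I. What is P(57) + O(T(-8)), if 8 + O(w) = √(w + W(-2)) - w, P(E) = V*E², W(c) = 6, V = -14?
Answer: -45486 + I*√2 ≈ -45486.0 + 1.4142*I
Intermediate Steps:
P(E) = -14*E²
O(w) = -8 + √(6 + w) - w (O(w) = -8 + (√(w + 6) - w) = -8 + (√(6 + w) - w) = -8 + √(6 + w) - w)
P(57) + O(T(-8)) = -14*57² + (-8 + √(6 - 8) - 1*(-8)) = -14*3249 + (-8 + √(-2) + 8) = -45486 + (-8 + I*√2 + 8) = -45486 + I*√2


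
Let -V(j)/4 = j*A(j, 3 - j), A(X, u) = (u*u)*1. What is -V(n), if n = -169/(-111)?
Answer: 18181696/1367631 ≈ 13.294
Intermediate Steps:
A(X, u) = u² (A(X, u) = u²*1 = u²)
n = 169/111 (n = -169*(-1/111) = 169/111 ≈ 1.5225)
V(j) = -4*j*(3 - j)²
-V(n) = -(-4)*169*(-3 + 169/111)²/111 = -(-4)*169*(-164/111)²/111 = -(-4)*169*26896/(111*12321) = -1*(-18181696/1367631) = 18181696/1367631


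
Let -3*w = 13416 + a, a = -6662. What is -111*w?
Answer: 249898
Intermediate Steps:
w = -6754/3 (w = -(13416 - 6662)/3 = -⅓*6754 = -6754/3 ≈ -2251.3)
-111*w = -111*(-6754/3) = 249898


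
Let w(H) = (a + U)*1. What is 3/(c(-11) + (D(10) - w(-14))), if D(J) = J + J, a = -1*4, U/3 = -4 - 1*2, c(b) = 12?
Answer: 1/18 ≈ 0.055556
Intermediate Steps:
U = -18 (U = 3*(-4 - 1*2) = 3*(-4 - 2) = 3*(-6) = -18)
a = -4
D(J) = 2*J
w(H) = -22 (w(H) = (-4 - 18)*1 = -22*1 = -22)
3/(c(-11) + (D(10) - w(-14))) = 3/(12 + (2*10 - 1*(-22))) = 3/(12 + (20 + 22)) = 3/(12 + 42) = 3/54 = 3*(1/54) = 1/18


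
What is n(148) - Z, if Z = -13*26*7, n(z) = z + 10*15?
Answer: 2664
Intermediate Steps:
n(z) = 150 + z (n(z) = z + 150 = 150 + z)
Z = -2366 (Z = -338*7 = -2366)
n(148) - Z = (150 + 148) - 1*(-2366) = 298 + 2366 = 2664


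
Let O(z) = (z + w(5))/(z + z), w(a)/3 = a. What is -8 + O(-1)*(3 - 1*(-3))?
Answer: -50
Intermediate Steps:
w(a) = 3*a
O(z) = (15 + z)/(2*z) (O(z) = (z + 3*5)/(z + z) = (z + 15)/((2*z)) = (15 + z)*(1/(2*z)) = (15 + z)/(2*z))
-8 + O(-1)*(3 - 1*(-3)) = -8 + ((½)*(15 - 1)/(-1))*(3 - 1*(-3)) = -8 + ((½)*(-1)*14)*(3 + 3) = -8 - 7*6 = -8 - 42 = -50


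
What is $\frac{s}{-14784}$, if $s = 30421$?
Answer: $- \frac{30421}{14784} \approx -2.0577$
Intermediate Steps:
$\frac{s}{-14784} = \frac{30421}{-14784} = 30421 \left(- \frac{1}{14784}\right) = - \frac{30421}{14784}$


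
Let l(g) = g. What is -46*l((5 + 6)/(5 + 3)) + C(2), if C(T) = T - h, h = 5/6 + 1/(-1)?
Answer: -733/12 ≈ -61.083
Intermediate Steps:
h = -⅙ (h = 5*(⅙) + 1*(-1) = ⅚ - 1 = -⅙ ≈ -0.16667)
C(T) = ⅙ + T (C(T) = T - 1*(-⅙) = T + ⅙ = ⅙ + T)
-46*l((5 + 6)/(5 + 3)) + C(2) = -46*(5 + 6)/(5 + 3) + (⅙ + 2) = -506/8 + 13/6 = -46*11/8 + 13/6 = -253/4 + 13/6 = -733/12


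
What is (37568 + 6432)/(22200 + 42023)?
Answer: 44000/64223 ≈ 0.68511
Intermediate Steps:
(37568 + 6432)/(22200 + 42023) = 44000/64223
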